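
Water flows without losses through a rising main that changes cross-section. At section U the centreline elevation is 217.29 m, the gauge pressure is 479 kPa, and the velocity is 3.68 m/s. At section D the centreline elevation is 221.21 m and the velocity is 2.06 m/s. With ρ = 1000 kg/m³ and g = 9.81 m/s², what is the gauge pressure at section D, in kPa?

Pressure head at U: ψ₁ = P₁/(ρg) = 479×1000 / (1000 × 9.81) = 48.83 m.
Velocity heads: v₁²/2g = 3.68²/19.62 = 0.690 m; v₂²/2g = 2.06²/19.62 = 0.216 m.
Total head H = z₁ + ψ₁ + v₁²/2g = 217.29 + 48.83 + 0.690 = 266.81 m.
ψ₂ = H − z₂ − v₂²/2g = 266.81 − 221.21 − 0.216 = 45.38 m.
P₂ = ρgψ₂ = 1000 × 9.81 × 45.38 ≈ 445 kPa.

P₂ ≈ 445 kPa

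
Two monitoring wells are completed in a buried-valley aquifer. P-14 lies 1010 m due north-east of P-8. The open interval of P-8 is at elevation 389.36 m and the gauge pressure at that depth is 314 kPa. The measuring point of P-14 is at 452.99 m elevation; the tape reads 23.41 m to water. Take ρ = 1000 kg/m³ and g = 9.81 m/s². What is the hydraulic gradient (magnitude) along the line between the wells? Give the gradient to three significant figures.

i ≈ 0.00813

Pressure head at P-8: ψ = P/(ρg) = 314×1000 / (1000 × 9.81) = 32.01 m.
Total head at P-8: h = z + ψ = 389.36 + 32.01 = 421.37 m.
Total head at P-14: h = 452.99 − 23.41 = 429.58 m.
Head difference: h(P-8) − h(P-14) = 421.37 − 429.58 = -8.21 m.
Hydraulic gradient: i = |Δh| / L = 8.21 / 1010 = 0.00813.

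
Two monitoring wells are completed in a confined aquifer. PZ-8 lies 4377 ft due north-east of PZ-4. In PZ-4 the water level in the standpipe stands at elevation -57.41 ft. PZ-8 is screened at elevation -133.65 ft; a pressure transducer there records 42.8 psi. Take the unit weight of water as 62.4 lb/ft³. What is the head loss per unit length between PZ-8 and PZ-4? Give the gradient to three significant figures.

i ≈ 0.00515 ft/ft

Total head at PZ-4: h = -57.41 ft (water level in the piezometer is the total head).
Pressure head at PZ-8: ψ = 144·P/γ = 144 × 42.8 / 62.4 = 98.77 ft.
Total head at PZ-8: h = z + ψ = -133.65 + 98.77 = -34.88 ft.
Head difference: h(PZ-4) − h(PZ-8) = -57.41 − (-34.88) = -22.53 ft.
Hydraulic gradient: i = |Δh| / L = 22.53 / 4377 = 0.00515.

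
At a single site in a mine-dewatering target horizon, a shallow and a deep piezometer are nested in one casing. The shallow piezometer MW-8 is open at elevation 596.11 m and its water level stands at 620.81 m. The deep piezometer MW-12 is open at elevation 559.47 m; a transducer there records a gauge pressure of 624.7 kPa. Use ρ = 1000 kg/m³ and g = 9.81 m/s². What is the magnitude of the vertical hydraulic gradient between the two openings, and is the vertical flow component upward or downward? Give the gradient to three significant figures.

|i_v| ≈ 0.0639; vertical flow is upward

Total head at MW-8: h = 620.81 m (water level in the standpipe).
Pressure head at MW-12: ψ = P/(ρg) = 624.7×1000 / (1000 × 9.81) = 63.68 m.
Total head at MW-12: h = z + ψ = 559.47 + 63.68 = 623.15 m.
Δh = h(MW-8) − h(MW-12) = 620.81 − 623.15 = -2.34 m.
Vertical separation Δz = 596.11 − 559.47 = 36.64 m.
|i_v| = |Δh| / Δz = 2.34 / 36.64 = 0.0639.
Head is higher in the deep piezometer, so vertical flow is upward (discharge condition).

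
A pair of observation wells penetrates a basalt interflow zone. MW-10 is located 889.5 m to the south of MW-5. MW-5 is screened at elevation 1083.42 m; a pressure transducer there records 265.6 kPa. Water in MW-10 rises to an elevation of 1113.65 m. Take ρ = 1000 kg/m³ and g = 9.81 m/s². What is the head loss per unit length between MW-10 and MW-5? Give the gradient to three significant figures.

i ≈ 0.00355 m/m

Pressure head at MW-5: ψ = P/(ρg) = 265.6×1000 / (1000 × 9.81) = 27.07 m.
Total head at MW-5: h = z + ψ = 1083.42 + 27.07 = 1110.49 m.
Total head at MW-10: h = 1113.65 m (water level in the piezometer is the total head).
Head difference: h(MW-5) − h(MW-10) = 1110.49 − 1113.65 = -3.16 m.
Hydraulic gradient: i = |Δh| / L = 3.16 / 889.5 = 0.00355.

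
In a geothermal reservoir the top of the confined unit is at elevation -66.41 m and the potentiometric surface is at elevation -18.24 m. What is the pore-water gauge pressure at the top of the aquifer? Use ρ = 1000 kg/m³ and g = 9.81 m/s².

P ≈ 473 kPa

Pressure head at the aquifer top: ψ = h − z = -18.24 − (-66.41) = 48.17 m.
P = ρgψ = 1000 × 9.81 × 48.17 = 472548 Pa ≈ 473 kPa.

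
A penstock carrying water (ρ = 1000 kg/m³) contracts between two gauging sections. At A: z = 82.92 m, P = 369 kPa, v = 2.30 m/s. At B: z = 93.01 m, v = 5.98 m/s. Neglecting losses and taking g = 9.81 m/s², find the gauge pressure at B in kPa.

Pressure head at A: ψ₁ = P₁/(ρg) = 369×1000 / (1000 × 9.81) = 37.61 m.
Velocity heads: v₁²/2g = 2.30²/19.62 = 0.270 m; v₂²/2g = 5.98²/19.62 = 1.823 m.
Total head H = z₁ + ψ₁ + v₁²/2g = 82.92 + 37.61 + 0.270 = 120.80 m.
ψ₂ = H − z₂ − v₂²/2g = 120.80 − 93.01 − 1.823 = 25.97 m.
P₂ = ρgψ₂ = 1000 × 9.81 × 25.97 ≈ 255 kPa.

P₂ ≈ 255 kPa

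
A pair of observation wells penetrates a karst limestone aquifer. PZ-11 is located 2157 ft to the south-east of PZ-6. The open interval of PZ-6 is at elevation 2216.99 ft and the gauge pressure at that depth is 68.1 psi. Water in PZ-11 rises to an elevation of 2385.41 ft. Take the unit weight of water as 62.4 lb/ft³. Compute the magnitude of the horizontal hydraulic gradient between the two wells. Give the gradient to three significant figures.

i ≈ 0.00522

Pressure head at PZ-6: ψ = 144·P/γ = 144 × 68.1 / 62.4 = 157.15 ft.
Total head at PZ-6: h = z + ψ = 2216.99 + 157.15 = 2374.14 ft.
Total head at PZ-11: h = 2385.41 ft (water level in the piezometer is the total head).
Head difference: h(PZ-6) − h(PZ-11) = 2374.14 − 2385.41 = -11.27 ft.
Hydraulic gradient: i = |Δh| / L = 11.27 / 2157 = 0.00522.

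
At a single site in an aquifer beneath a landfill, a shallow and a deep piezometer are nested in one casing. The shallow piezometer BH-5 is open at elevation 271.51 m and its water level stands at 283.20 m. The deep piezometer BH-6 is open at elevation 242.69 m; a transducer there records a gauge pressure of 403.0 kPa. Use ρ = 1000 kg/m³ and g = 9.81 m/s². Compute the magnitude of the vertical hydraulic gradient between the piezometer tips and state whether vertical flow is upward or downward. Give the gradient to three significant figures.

Total head at BH-5: h = 283.20 m (water level in the standpipe).
Pressure head at BH-6: ψ = P/(ρg) = 403.0×1000 / (1000 × 9.81) = 41.08 m.
Total head at BH-6: h = z + ψ = 242.69 + 41.08 = 283.77 m.
Δh = h(BH-5) − h(BH-6) = 283.20 − 283.77 = -0.57 m.
Vertical separation Δz = 271.51 − 242.69 = 28.82 m.
|i_v| = |Δh| / Δz = 0.57 / 28.82 = 0.0198.
Head is higher in the deep piezometer, so vertical flow is upward (discharge condition).

|i_v| ≈ 0.0198; vertical flow is upward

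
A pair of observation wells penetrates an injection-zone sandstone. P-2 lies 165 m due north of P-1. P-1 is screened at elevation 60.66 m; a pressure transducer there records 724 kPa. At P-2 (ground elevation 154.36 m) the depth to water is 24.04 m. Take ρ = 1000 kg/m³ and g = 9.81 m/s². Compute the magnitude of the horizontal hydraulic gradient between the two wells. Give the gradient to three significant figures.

Pressure head at P-1: ψ = P/(ρg) = 724×1000 / (1000 × 9.81) = 73.80 m.
Total head at P-1: h = z + ψ = 60.66 + 73.80 = 134.46 m.
Total head at P-2: h = 154.36 − 24.04 = 130.32 m.
Head difference: h(P-1) − h(P-2) = 134.46 − 130.32 = 4.14 m.
Hydraulic gradient: i = |Δh| / L = 4.14 / 165 = 0.0251.

i ≈ 0.0251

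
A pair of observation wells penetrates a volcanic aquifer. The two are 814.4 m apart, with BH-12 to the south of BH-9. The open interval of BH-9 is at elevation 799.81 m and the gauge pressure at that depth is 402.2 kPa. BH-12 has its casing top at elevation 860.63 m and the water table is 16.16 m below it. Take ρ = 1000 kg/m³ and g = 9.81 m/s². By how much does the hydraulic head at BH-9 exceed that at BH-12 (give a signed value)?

Pressure head at BH-9: ψ = P/(ρg) = 402.2×1000 / (1000 × 9.81) = 41.00 m.
Total head at BH-9: h = z + ψ = 799.81 + 41.00 = 840.81 m.
Total head at BH-12: h = 860.63 − 16.16 = 844.47 m.
Head difference: h(BH-9) − h(BH-12) = 840.81 − 844.47 = -3.66 m.

Δh ≈ -3.66 m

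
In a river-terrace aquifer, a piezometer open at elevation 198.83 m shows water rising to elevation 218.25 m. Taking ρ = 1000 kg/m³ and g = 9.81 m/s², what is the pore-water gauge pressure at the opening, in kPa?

P ≈ 191 kPa

Pressure head ψ = h − z = 218.25 − 198.83 = 19.42 m.
P = ρgψ = 1000 × 9.81 × 19.42 = 190510 Pa ≈ 191 kPa.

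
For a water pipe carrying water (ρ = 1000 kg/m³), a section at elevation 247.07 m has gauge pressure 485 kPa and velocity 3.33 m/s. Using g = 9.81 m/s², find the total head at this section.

Pressure head ψ = P/(ρg) = 485×1000 / (1000 × 9.81) = 49.44 m.
Velocity head = v²/(2g) = 3.33² / (2 × 9.81) = 0.565 m.
h = z + ψ + v²/(2g) = 247.07 + 49.44 + 0.565 = 297.07 m.

h ≈ 297.07 m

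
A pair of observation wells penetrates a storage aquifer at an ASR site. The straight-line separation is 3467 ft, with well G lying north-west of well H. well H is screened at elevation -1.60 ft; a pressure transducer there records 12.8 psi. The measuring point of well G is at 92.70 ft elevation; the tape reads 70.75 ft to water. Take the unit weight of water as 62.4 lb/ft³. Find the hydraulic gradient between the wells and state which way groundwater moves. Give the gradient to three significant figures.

i ≈ 0.00173; groundwater flows toward the north-west

Pressure head at well H: ψ = 144·P/γ = 144 × 12.8 / 62.4 = 29.54 ft.
Total head at well H: h = z + ψ = -1.60 + 29.54 = 27.94 ft.
Total head at well G: h = 92.70 − 70.75 = 21.95 ft.
Head difference: h(well H) − h(well G) = 27.94 − 21.95 = 5.99 ft.
Hydraulic gradient: i = |Δh| / L = 5.99 / 3467 = 0.00173.
Flow is from higher to lower head: from well H toward well G, i.e. toward the north-west.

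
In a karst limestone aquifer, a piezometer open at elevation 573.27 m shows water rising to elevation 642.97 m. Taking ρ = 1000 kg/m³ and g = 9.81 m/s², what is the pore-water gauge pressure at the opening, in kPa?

P ≈ 684 kPa

Pressure head ψ = h − z = 642.97 − 573.27 = 69.70 m.
P = ρgψ = 1000 × 9.81 × 69.70 = 683757 Pa ≈ 684 kPa.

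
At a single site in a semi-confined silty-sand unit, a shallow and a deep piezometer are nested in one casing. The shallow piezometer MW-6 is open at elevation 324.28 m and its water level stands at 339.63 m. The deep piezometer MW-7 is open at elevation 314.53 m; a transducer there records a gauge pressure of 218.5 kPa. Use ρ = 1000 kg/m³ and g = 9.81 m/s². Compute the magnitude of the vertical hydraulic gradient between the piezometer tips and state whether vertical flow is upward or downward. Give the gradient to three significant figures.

Total head at MW-6: h = 339.63 m (water level in the standpipe).
Pressure head at MW-7: ψ = P/(ρg) = 218.5×1000 / (1000 × 9.81) = 22.27 m.
Total head at MW-7: h = z + ψ = 314.53 + 22.27 = 336.80 m.
Δh = h(MW-6) − h(MW-7) = 339.63 − 336.80 = 2.83 m.
Vertical separation Δz = 324.28 − 314.53 = 9.75 m.
|i_v| = |Δh| / Δz = 2.83 / 9.75 = 0.290.
Head is higher in the shallow piezometer, so vertical flow is downward (recharge condition).

|i_v| ≈ 0.290; vertical flow is downward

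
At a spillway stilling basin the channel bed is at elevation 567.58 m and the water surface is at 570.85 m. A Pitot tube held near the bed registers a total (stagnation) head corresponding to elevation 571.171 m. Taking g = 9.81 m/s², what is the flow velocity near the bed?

Near the bed, under hydrostatic conditions, the piezometric head (z + ψ) equals the free-surface elevation, 570.85 m.
Velocity head = total − piezometric = 571.171 − 570.85 = 0.321 m.
v = √(2g·h_v) = √(2 × 9.81 × 0.321) = 2.51 m/s.

v ≈ 2.51 m/s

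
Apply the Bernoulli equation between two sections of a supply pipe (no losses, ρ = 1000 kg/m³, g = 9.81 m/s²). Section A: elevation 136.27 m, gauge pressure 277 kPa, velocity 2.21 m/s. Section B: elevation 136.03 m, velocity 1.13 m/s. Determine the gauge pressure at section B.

Pressure head at A: ψ₁ = P₁/(ρg) = 277×1000 / (1000 × 9.81) = 28.24 m.
Velocity heads: v₁²/2g = 2.21²/19.62 = 0.249 m; v₂²/2g = 1.13²/19.62 = 0.065 m.
Total head H = z₁ + ψ₁ + v₁²/2g = 136.27 + 28.24 + 0.249 = 164.76 m.
ψ₂ = H − z₂ − v₂²/2g = 164.76 − 136.03 − 0.065 = 28.66 m.
P₂ = ρgψ₂ = 1000 × 9.81 × 28.66 ≈ 281 kPa.

P₂ ≈ 281 kPa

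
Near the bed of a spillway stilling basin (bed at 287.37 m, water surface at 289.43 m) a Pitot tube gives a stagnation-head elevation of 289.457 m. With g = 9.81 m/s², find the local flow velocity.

v ≈ 0.728 m/s

Near the bed, under hydrostatic conditions, the piezometric head (z + ψ) equals the free-surface elevation, 289.43 m.
Velocity head = total − piezometric = 289.457 − 289.43 = 0.027 m.
v = √(2g·h_v) = √(2 × 9.81 × 0.027) = 0.728 m/s.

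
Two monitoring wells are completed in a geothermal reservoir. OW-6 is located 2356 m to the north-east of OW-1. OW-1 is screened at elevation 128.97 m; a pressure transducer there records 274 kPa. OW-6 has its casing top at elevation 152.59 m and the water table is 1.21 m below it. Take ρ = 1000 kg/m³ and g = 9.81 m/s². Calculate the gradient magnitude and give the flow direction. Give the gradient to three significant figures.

Pressure head at OW-1: ψ = P/(ρg) = 274×1000 / (1000 × 9.81) = 27.93 m.
Total head at OW-1: h = z + ψ = 128.97 + 27.93 = 156.90 m.
Total head at OW-6: h = 152.59 − 1.21 = 151.38 m.
Head difference: h(OW-1) − h(OW-6) = 156.90 − 151.38 = 5.52 m.
Hydraulic gradient: i = |Δh| / L = 5.52 / 2356 = 0.00234.
Flow is from higher to lower head: from OW-1 toward OW-6, i.e. toward the north-east.

i ≈ 0.00234; groundwater flows toward the north-east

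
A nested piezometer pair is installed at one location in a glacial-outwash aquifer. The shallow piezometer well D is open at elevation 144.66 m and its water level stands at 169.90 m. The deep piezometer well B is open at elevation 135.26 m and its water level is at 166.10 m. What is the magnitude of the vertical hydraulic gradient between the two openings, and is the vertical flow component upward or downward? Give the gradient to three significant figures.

|i_v| ≈ 0.404; vertical flow is downward

Total head at well D: h = 169.90 m (water level in the standpipe).
Total head at well B: h = 166.10 m.
Δh = h(well D) − h(well B) = 169.90 − 166.10 = 3.80 m.
Vertical separation Δz = 144.66 − 135.26 = 9.40 m.
|i_v| = |Δh| / Δz = 3.80 / 9.40 = 0.404.
Head is higher in the shallow piezometer, so vertical flow is downward (recharge condition).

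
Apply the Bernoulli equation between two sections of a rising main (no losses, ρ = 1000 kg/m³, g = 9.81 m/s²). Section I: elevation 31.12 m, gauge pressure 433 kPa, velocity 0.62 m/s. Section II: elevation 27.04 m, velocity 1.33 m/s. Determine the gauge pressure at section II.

Pressure head at I: ψ₁ = P₁/(ρg) = 433×1000 / (1000 × 9.81) = 44.14 m.
Velocity heads: v₁²/2g = 0.62²/19.62 = 0.020 m; v₂²/2g = 1.33²/19.62 = 0.090 m.
Total head H = z₁ + ψ₁ + v₁²/2g = 31.12 + 44.14 + 0.020 = 75.28 m.
ψ₂ = H − z₂ − v₂²/2g = 75.28 − 27.04 − 0.090 = 48.15 m.
P₂ = ρgψ₂ = 1000 × 9.81 × 48.15 ≈ 472 kPa.

P₂ ≈ 472 kPa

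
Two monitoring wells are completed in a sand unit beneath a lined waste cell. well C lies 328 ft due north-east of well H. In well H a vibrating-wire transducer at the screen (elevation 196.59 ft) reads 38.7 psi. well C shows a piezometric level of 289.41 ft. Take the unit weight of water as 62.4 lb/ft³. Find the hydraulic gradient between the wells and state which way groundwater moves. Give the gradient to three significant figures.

Pressure head at well H: ψ = 144·P/γ = 144 × 38.7 / 62.4 = 89.31 ft.
Total head at well H: h = z + ψ = 196.59 + 89.31 = 285.90 ft.
Total head at well C: h = 289.41 ft (water level in the piezometer is the total head).
Head difference: h(well H) − h(well C) = 285.90 − 289.41 = -3.51 ft.
Hydraulic gradient: i = |Δh| / L = 3.51 / 328 = 0.0107.
Flow is from higher to lower head: from well C toward well H, i.e. toward the south-west.

i ≈ 0.0107; groundwater flows toward the south-west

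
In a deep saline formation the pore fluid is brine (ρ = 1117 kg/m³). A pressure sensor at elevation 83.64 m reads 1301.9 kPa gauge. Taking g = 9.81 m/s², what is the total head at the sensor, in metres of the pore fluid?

h ≈ 202.45 m

ψ = P/(ρg) = 1301.9×1000 / (1117 × 9.81) = 118.81 m.
h = z + ψ = 83.64 + 118.81 = 202.45 m.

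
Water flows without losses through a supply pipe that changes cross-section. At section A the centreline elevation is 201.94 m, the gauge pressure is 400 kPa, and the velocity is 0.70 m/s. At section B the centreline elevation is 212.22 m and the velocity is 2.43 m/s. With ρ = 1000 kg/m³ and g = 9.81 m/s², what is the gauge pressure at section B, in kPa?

Pressure head at A: ψ₁ = P₁/(ρg) = 400×1000 / (1000 × 9.81) = 40.77 m.
Velocity heads: v₁²/2g = 0.70²/19.62 = 0.025 m; v₂²/2g = 2.43²/19.62 = 0.301 m.
Total head H = z₁ + ψ₁ + v₁²/2g = 201.94 + 40.77 + 0.025 = 242.74 m.
ψ₂ = H − z₂ − v₂²/2g = 242.74 − 212.22 − 0.301 = 30.22 m.
P₂ = ρgψ₂ = 1000 × 9.81 × 30.22 ≈ 296 kPa.

P₂ ≈ 296 kPa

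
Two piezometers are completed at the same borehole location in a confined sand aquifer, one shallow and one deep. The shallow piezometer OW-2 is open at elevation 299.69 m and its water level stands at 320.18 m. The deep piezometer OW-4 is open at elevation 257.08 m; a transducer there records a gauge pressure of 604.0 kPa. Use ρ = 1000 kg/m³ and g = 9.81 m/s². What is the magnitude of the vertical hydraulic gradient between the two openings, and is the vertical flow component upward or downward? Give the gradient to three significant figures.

|i_v| ≈ 0.0359; vertical flow is downward

Total head at OW-2: h = 320.18 m (water level in the standpipe).
Pressure head at OW-4: ψ = P/(ρg) = 604.0×1000 / (1000 × 9.81) = 61.57 m.
Total head at OW-4: h = z + ψ = 257.08 + 61.57 = 318.65 m.
Δh = h(OW-2) − h(OW-4) = 320.18 − 318.65 = 1.53 m.
Vertical separation Δz = 299.69 − 257.08 = 42.61 m.
|i_v| = |Δh| / Δz = 1.53 / 42.61 = 0.0359.
Head is higher in the shallow piezometer, so vertical flow is downward (recharge condition).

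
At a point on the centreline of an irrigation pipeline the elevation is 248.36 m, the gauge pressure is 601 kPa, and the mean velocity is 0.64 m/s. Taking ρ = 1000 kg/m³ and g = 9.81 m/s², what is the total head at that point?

h ≈ 309.64 m

Pressure head ψ = P/(ρg) = 601×1000 / (1000 × 9.81) = 61.26 m.
Velocity head = v²/(2g) = 0.64² / (2 × 9.81) = 0.021 m.
h = z + ψ + v²/(2g) = 248.36 + 61.26 + 0.021 = 309.64 m.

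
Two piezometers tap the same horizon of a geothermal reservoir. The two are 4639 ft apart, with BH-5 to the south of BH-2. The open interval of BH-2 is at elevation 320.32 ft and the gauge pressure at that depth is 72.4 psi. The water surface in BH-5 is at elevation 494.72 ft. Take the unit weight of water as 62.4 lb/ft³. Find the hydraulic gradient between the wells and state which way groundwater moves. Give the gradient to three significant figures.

i ≈ 0.00158; groundwater flows toward the north

Pressure head at BH-2: ψ = 144·P/γ = 144 × 72.4 / 62.4 = 167.08 ft.
Total head at BH-2: h = z + ψ = 320.32 + 167.08 = 487.40 ft.
Total head at BH-5: h = 494.72 ft (water level in the piezometer is the total head).
Head difference: h(BH-2) − h(BH-5) = 487.40 − 494.72 = -7.32 ft.
Hydraulic gradient: i = |Δh| / L = 7.32 / 4639 = 0.00158.
Flow is from higher to lower head: from BH-5 toward BH-2, i.e. toward the north.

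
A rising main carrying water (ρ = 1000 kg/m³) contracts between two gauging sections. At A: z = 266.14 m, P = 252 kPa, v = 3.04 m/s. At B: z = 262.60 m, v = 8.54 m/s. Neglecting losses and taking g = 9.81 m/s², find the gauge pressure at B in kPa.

Pressure head at A: ψ₁ = P₁/(ρg) = 252×1000 / (1000 × 9.81) = 25.69 m.
Velocity heads: v₁²/2g = 3.04²/19.62 = 0.471 m; v₂²/2g = 8.54²/19.62 = 3.717 m.
Total head H = z₁ + ψ₁ + v₁²/2g = 266.14 + 25.69 + 0.471 = 292.30 m.
ψ₂ = H − z₂ − v₂²/2g = 292.30 − 262.60 − 3.717 = 25.98 m.
P₂ = ρgψ₂ = 1000 × 9.81 × 25.98 ≈ 255 kPa.

P₂ ≈ 255 kPa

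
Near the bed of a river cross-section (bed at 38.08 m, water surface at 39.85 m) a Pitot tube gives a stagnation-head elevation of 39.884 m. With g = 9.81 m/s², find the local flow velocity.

v ≈ 0.817 m/s

Near the bed, under hydrostatic conditions, the piezometric head (z + ψ) equals the free-surface elevation, 39.85 m.
Velocity head = total − piezometric = 39.884 − 39.85 = 0.034 m.
v = √(2g·h_v) = √(2 × 9.81 × 0.034) = 0.817 m/s.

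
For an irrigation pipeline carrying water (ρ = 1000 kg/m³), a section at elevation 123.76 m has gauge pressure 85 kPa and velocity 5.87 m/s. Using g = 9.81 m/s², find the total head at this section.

Pressure head ψ = P/(ρg) = 85×1000 / (1000 × 9.81) = 8.66 m.
Velocity head = v²/(2g) = 5.87² / (2 × 9.81) = 1.756 m.
h = z + ψ + v²/(2g) = 123.76 + 8.66 + 1.756 = 134.18 m.

h ≈ 134.18 m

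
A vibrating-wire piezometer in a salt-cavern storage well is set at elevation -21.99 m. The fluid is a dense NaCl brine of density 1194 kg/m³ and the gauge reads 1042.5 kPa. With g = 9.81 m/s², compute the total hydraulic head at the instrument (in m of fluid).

ψ = P/(ρg) = 1042.5×1000 / (1194 × 9.81) = 89.00 m.
h = z + ψ = -21.99 + 89.00 = 67.01 m.

h ≈ 67.01 m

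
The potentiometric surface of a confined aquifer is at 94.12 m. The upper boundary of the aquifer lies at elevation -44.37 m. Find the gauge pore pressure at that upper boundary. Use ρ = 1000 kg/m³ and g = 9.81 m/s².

P ≈ 1360 kPa

Pressure head at the aquifer top: ψ = h − z = 94.12 − (-44.37) = 138.49 m.
P = ρgψ = 1000 × 9.81 × 138.49 = 1358587 Pa ≈ 1360 kPa.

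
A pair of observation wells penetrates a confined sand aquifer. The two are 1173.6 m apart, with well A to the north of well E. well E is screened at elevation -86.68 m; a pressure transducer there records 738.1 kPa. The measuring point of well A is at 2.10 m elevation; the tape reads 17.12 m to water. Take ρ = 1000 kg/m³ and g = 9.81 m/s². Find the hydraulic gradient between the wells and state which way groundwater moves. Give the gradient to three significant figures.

Pressure head at well E: ψ = P/(ρg) = 738.1×1000 / (1000 × 9.81) = 75.24 m.
Total head at well E: h = z + ψ = -86.68 + 75.24 = -11.44 m.
Total head at well A: h = 2.10 − 17.12 = -15.02 m.
Head difference: h(well E) − h(well A) = -11.44 − (-15.02) = 3.58 m.
Hydraulic gradient: i = |Δh| / L = 3.58 / 1173.6 = 0.00305.
Flow is from higher to lower head: from well E toward well A, i.e. toward the north.

i ≈ 0.00305; groundwater flows toward the north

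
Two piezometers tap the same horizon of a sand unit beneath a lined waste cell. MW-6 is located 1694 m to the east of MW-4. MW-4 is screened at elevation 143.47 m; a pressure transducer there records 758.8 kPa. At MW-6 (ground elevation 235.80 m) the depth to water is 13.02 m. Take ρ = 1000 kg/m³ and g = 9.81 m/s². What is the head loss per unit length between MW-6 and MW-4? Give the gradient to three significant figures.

Pressure head at MW-4: ψ = P/(ρg) = 758.8×1000 / (1000 × 9.81) = 77.35 m.
Total head at MW-4: h = z + ψ = 143.47 + 77.35 = 220.82 m.
Total head at MW-6: h = 235.80 − 13.02 = 222.78 m.
Head difference: h(MW-4) − h(MW-6) = 220.82 − 222.78 = -1.96 m.
Hydraulic gradient: i = |Δh| / L = 1.96 / 1694 = 0.00116.

i ≈ 0.00116 m/m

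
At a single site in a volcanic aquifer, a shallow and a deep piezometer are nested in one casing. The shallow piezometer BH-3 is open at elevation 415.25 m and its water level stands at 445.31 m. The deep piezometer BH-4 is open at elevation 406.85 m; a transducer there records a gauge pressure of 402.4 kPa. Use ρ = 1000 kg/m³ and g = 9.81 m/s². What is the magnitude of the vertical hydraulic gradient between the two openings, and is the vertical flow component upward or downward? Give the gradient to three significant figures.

|i_v| ≈ 0.305; vertical flow is upward

Total head at BH-3: h = 445.31 m (water level in the standpipe).
Pressure head at BH-4: ψ = P/(ρg) = 402.4×1000 / (1000 × 9.81) = 41.02 m.
Total head at BH-4: h = z + ψ = 406.85 + 41.02 = 447.87 m.
Δh = h(BH-3) − h(BH-4) = 445.31 − 447.87 = -2.56 m.
Vertical separation Δz = 415.25 − 406.85 = 8.40 m.
|i_v| = |Δh| / Δz = 2.56 / 8.40 = 0.305.
Head is higher in the deep piezometer, so vertical flow is upward (discharge condition).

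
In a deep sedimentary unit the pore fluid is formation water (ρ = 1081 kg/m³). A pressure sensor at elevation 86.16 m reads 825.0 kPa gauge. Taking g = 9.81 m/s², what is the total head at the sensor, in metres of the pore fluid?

h ≈ 163.96 m

ψ = P/(ρg) = 825.0×1000 / (1081 × 9.81) = 77.80 m.
h = z + ψ = 86.16 + 77.80 = 163.96 m.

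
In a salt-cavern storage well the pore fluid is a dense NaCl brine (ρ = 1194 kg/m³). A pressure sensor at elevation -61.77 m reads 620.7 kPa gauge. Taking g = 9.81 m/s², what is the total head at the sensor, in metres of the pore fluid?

ψ = P/(ρg) = 620.7×1000 / (1194 × 9.81) = 52.99 m.
h = z + ψ = -61.77 + 52.99 = -8.78 m.

h ≈ -8.78 m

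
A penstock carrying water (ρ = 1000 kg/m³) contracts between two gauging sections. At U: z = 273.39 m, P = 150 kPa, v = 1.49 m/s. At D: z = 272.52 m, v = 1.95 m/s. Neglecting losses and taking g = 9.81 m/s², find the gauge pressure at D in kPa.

P₂ ≈ 158 kPa

Pressure head at U: ψ₁ = P₁/(ρg) = 150×1000 / (1000 × 9.81) = 15.29 m.
Velocity heads: v₁²/2g = 1.49²/19.62 = 0.113 m; v₂²/2g = 1.95²/19.62 = 0.194 m.
Total head H = z₁ + ψ₁ + v₁²/2g = 273.39 + 15.29 + 0.113 = 288.79 m.
ψ₂ = H − z₂ − v₂²/2g = 288.79 − 272.52 − 0.194 = 16.08 m.
P₂ = ρgψ₂ = 1000 × 9.81 × 16.08 ≈ 158 kPa.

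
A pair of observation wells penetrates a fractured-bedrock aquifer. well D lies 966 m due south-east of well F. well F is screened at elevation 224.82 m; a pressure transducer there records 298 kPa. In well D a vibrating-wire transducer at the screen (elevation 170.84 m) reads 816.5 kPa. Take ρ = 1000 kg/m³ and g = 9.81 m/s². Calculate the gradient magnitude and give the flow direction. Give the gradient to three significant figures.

i ≈ 0.00117; groundwater flows toward the south-east

Pressure head at well F: ψ = P/(ρg) = 298×1000 / (1000 × 9.81) = 30.38 m.
Total head at well F: h = z + ψ = 224.82 + 30.38 = 255.20 m.
Pressure head at well D: ψ = P/(ρg) = 816.5×1000 / (1000 × 9.81) = 83.23 m.
Total head at well D: h = z + ψ = 170.84 + 83.23 = 254.07 m.
Head difference: h(well F) − h(well D) = 255.20 − 254.07 = 1.13 m.
Hydraulic gradient: i = |Δh| / L = 1.13 / 966 = 0.00117.
Flow is from higher to lower head: from well F toward well D, i.e. toward the south-east.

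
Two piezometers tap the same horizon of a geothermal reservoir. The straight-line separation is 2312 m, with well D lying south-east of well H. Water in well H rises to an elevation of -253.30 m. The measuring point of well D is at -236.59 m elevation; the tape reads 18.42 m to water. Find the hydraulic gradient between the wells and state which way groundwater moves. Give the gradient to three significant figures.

Total head at well H: h = -253.30 m (water level in the piezometer is the total head).
Total head at well D: h = -236.59 − 18.42 = -255.01 m.
Head difference: h(well H) − h(well D) = -253.30 − (-255.01) = 1.71 m.
Hydraulic gradient: i = |Δh| / L = 1.71 / 2312 = 0.000740.
Flow is from higher to lower head: from well H toward well D, i.e. toward the south-east.

i ≈ 0.000740; groundwater flows toward the south-east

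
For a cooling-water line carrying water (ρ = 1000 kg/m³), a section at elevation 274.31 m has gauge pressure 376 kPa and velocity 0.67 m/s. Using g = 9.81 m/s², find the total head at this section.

h ≈ 312.66 m

Pressure head ψ = P/(ρg) = 376×1000 / (1000 × 9.81) = 38.33 m.
Velocity head = v²/(2g) = 0.67² / (2 × 9.81) = 0.023 m.
h = z + ψ + v²/(2g) = 274.31 + 38.33 + 0.023 = 312.66 m.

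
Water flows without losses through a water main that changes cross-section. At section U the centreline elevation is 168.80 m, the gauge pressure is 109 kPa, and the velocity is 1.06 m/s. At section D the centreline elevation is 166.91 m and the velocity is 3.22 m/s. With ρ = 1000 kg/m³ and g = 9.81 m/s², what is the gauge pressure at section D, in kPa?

P₂ ≈ 123 kPa

Pressure head at U: ψ₁ = P₁/(ρg) = 109×1000 / (1000 × 9.81) = 11.11 m.
Velocity heads: v₁²/2g = 1.06²/19.62 = 0.057 m; v₂²/2g = 3.22²/19.62 = 0.528 m.
Total head H = z₁ + ψ₁ + v₁²/2g = 168.80 + 11.11 + 0.057 = 179.97 m.
ψ₂ = H − z₂ − v₂²/2g = 179.97 − 166.91 − 0.528 = 12.53 m.
P₂ = ρgψ₂ = 1000 × 9.81 × 12.53 ≈ 123 kPa.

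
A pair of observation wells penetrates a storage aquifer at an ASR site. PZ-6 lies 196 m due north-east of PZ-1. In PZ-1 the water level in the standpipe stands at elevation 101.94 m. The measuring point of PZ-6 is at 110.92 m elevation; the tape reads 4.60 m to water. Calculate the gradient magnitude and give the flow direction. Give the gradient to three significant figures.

Total head at PZ-1: h = 101.94 m (water level in the piezometer is the total head).
Total head at PZ-6: h = 110.92 − 4.60 = 106.32 m.
Head difference: h(PZ-1) − h(PZ-6) = 101.94 − 106.32 = -4.38 m.
Hydraulic gradient: i = |Δh| / L = 4.38 / 196 = 0.0223.
Flow is from higher to lower head: from PZ-6 toward PZ-1, i.e. toward the south-west.

i ≈ 0.0223; groundwater flows toward the south-west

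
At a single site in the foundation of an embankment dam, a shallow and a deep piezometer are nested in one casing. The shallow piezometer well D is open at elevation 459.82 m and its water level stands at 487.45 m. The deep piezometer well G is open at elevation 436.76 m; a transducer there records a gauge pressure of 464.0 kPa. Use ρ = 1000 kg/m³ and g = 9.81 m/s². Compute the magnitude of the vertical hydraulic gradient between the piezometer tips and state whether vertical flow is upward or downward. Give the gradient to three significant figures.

|i_v| ≈ 0.147; vertical flow is downward

Total head at well D: h = 487.45 m (water level in the standpipe).
Pressure head at well G: ψ = P/(ρg) = 464.0×1000 / (1000 × 9.81) = 47.30 m.
Total head at well G: h = z + ψ = 436.76 + 47.30 = 484.06 m.
Δh = h(well D) − h(well G) = 487.45 − 484.06 = 3.39 m.
Vertical separation Δz = 459.82 − 436.76 = 23.06 m.
|i_v| = |Δh| / Δz = 3.39 / 23.06 = 0.147.
Head is higher in the shallow piezometer, so vertical flow is downward (recharge condition).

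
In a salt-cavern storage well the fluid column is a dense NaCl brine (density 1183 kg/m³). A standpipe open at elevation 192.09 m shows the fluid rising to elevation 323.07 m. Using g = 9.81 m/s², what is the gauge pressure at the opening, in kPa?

Pressure head ψ = h − z = 323.07 − 192.09 = 130.98 m.
P = ρgψ = 1183 × 9.81 × 130.98 = 1520053 Pa ≈ 1520 kPa.

P ≈ 1520 kPa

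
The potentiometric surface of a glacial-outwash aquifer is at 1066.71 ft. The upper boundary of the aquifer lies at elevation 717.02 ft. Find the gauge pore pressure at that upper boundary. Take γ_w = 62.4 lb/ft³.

Pressure head at the aquifer top: ψ = h − z = 1066.71 − 717.02 = 349.69 ft.
P = γψ/144 = 62.4 × 349.69 / 144 = 152 psi.

P ≈ 152 psi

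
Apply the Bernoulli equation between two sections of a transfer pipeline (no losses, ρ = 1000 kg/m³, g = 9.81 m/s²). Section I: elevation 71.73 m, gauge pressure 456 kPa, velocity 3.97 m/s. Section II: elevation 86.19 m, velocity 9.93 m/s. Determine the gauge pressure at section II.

Pressure head at I: ψ₁ = P₁/(ρg) = 456×1000 / (1000 × 9.81) = 46.48 m.
Velocity heads: v₁²/2g = 3.97²/19.62 = 0.803 m; v₂²/2g = 9.93²/19.62 = 5.026 m.
Total head H = z₁ + ψ₁ + v₁²/2g = 71.73 + 46.48 + 0.803 = 119.01 m.
ψ₂ = H − z₂ − v₂²/2g = 119.01 − 86.19 − 5.026 = 27.79 m.
P₂ = ρgψ₂ = 1000 × 9.81 × 27.79 ≈ 273 kPa.

P₂ ≈ 273 kPa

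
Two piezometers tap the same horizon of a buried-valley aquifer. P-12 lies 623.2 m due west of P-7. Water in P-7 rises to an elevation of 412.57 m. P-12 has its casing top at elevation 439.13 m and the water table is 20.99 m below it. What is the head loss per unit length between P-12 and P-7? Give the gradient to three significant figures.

Total head at P-7: h = 412.57 m (water level in the piezometer is the total head).
Total head at P-12: h = 439.13 − 20.99 = 418.14 m.
Head difference: h(P-7) − h(P-12) = 412.57 − 418.14 = -5.57 m.
Hydraulic gradient: i = |Δh| / L = 5.57 / 623.2 = 0.00894.

i ≈ 0.00894 m/m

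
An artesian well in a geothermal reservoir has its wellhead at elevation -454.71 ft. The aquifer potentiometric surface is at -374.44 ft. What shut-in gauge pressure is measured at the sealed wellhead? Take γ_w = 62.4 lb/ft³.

Head above the cap: Δh = -374.44 − (-454.71) = 80.27 ft.
P = γΔh/144 = 62.4 × 80.27 / 144 = 34.8 psi.

P ≈ 34.8 psi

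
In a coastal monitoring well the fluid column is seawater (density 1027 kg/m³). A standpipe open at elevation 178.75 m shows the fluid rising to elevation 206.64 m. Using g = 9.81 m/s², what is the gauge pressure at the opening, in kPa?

P ≈ 281 kPa

Pressure head ψ = h − z = 206.64 − 178.75 = 27.89 m.
P = ρgψ = 1027 × 9.81 × 27.89 = 280988 Pa ≈ 281 kPa.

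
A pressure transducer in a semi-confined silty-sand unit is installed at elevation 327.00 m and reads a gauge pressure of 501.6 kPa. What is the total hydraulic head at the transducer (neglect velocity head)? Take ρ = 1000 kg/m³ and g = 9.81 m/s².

ψ = P/(ρg) = 501.6×1000 / (1000 × 9.81) = 51.13 m.
h = z + ψ = 327.00 + 51.13 = 378.13 m.

h ≈ 378.13 m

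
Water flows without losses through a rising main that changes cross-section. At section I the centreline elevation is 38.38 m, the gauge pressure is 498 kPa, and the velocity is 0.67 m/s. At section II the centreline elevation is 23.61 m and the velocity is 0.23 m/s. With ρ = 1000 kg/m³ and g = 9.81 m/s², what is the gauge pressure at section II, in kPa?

Pressure head at I: ψ₁ = P₁/(ρg) = 498×1000 / (1000 × 9.81) = 50.76 m.
Velocity heads: v₁²/2g = 0.67²/19.62 = 0.023 m; v₂²/2g = 0.23²/19.62 = 0.003 m.
Total head H = z₁ + ψ₁ + v₁²/2g = 38.38 + 50.76 + 0.023 = 89.16 m.
ψ₂ = H − z₂ − v₂²/2g = 89.16 − 23.61 − 0.003 = 65.55 m.
P₂ = ρgψ₂ = 1000 × 9.81 × 65.55 ≈ 643 kPa.

P₂ ≈ 643 kPa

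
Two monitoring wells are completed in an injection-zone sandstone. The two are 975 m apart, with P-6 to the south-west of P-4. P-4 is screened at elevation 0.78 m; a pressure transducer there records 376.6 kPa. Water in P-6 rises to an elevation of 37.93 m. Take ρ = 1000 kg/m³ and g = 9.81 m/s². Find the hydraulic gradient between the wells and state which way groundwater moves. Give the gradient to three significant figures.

Pressure head at P-4: ψ = P/(ρg) = 376.6×1000 / (1000 × 9.81) = 38.39 m.
Total head at P-4: h = z + ψ = 0.78 + 38.39 = 39.17 m.
Total head at P-6: h = 37.93 m (water level in the piezometer is the total head).
Head difference: h(P-4) − h(P-6) = 39.17 − 37.93 = 1.24 m.
Hydraulic gradient: i = |Δh| / L = 1.24 / 975 = 0.00127.
Flow is from higher to lower head: from P-4 toward P-6, i.e. toward the south-west.

i ≈ 0.00127; groundwater flows toward the south-west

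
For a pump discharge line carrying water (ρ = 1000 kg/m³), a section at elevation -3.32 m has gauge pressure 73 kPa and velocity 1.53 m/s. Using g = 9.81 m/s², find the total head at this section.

Pressure head ψ = P/(ρg) = 73×1000 / (1000 × 9.81) = 7.44 m.
Velocity head = v²/(2g) = 1.53² / (2 × 9.81) = 0.119 m.
h = z + ψ + v²/(2g) = -3.32 + 7.44 + 0.119 = 4.24 m.

h ≈ 4.24 m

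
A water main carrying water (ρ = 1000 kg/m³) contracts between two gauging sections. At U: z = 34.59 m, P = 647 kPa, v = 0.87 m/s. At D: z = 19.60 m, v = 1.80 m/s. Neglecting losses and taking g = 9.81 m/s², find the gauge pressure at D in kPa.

Pressure head at U: ψ₁ = P₁/(ρg) = 647×1000 / (1000 × 9.81) = 65.95 m.
Velocity heads: v₁²/2g = 0.87²/19.62 = 0.039 m; v₂²/2g = 1.80²/19.62 = 0.165 m.
Total head H = z₁ + ψ₁ + v₁²/2g = 34.59 + 65.95 + 0.039 = 100.58 m.
ψ₂ = H − z₂ − v₂²/2g = 100.58 − 19.60 − 0.165 = 80.81 m.
P₂ = ρgψ₂ = 1000 × 9.81 × 80.81 ≈ 793 kPa.

P₂ ≈ 793 kPa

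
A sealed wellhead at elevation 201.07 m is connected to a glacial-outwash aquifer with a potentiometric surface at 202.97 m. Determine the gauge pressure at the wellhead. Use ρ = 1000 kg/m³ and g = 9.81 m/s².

Head above the cap: Δh = 202.97 − 201.07 = 1.90 m.
P = ρgΔh = 1000 × 9.81 × 1.90 = 18639 Pa ≈ 18.6 kPa.

P ≈ 18.6 kPa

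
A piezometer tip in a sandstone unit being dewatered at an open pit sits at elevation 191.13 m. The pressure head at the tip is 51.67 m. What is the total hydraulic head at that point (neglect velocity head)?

h = z + ψ = 191.13 + 51.67 = 242.80 m.

h ≈ 242.80 m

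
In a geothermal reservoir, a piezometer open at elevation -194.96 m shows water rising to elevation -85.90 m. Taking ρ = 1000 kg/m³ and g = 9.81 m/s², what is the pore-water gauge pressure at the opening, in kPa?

P ≈ 1070 kPa

Pressure head ψ = h − z = -85.90 − (-194.96) = 109.06 m.
P = ρgψ = 1000 × 9.81 × 109.06 = 1069879 Pa ≈ 1070 kPa.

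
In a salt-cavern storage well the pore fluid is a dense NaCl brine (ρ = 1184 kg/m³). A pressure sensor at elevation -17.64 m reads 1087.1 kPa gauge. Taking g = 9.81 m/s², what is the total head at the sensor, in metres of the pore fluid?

h ≈ 75.95 m

ψ = P/(ρg) = 1087.1×1000 / (1184 × 9.81) = 93.59 m.
h = z + ψ = -17.64 + 93.59 = 75.95 m.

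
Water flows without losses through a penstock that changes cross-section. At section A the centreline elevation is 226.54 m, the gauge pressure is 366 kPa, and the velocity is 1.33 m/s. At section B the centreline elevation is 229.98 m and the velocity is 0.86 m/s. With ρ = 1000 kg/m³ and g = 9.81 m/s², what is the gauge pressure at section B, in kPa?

P₂ ≈ 333 kPa

Pressure head at A: ψ₁ = P₁/(ρg) = 366×1000 / (1000 × 9.81) = 37.31 m.
Velocity heads: v₁²/2g = 1.33²/19.62 = 0.090 m; v₂²/2g = 0.86²/19.62 = 0.038 m.
Total head H = z₁ + ψ₁ + v₁²/2g = 226.54 + 37.31 + 0.090 = 263.94 m.
ψ₂ = H − z₂ − v₂²/2g = 263.94 − 229.98 − 0.038 = 33.92 m.
P₂ = ρgψ₂ = 1000 × 9.81 × 33.92 ≈ 333 kPa.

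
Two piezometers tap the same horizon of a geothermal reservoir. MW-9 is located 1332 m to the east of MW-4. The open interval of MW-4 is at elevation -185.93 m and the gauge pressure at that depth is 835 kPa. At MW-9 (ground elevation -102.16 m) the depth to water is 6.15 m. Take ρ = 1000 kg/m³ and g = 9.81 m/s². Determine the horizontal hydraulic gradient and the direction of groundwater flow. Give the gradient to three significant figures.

Pressure head at MW-4: ψ = P/(ρg) = 835×1000 / (1000 × 9.81) = 85.12 m.
Total head at MW-4: h = z + ψ = -185.93 + 85.12 = -100.81 m.
Total head at MW-9: h = -102.16 − 6.15 = -108.31 m.
Head difference: h(MW-4) − h(MW-9) = -100.81 − (-108.31) = 7.50 m.
Hydraulic gradient: i = |Δh| / L = 7.50 / 1332 = 0.00563.
Flow is from higher to lower head: from MW-4 toward MW-9, i.e. toward the east.

i ≈ 0.00563; groundwater flows toward the east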